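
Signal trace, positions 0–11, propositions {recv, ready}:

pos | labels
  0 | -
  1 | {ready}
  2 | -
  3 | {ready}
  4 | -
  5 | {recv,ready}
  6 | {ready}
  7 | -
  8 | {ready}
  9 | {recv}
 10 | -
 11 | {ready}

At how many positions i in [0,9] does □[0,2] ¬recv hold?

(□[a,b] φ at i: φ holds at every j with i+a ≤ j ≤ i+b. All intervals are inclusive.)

4

Evaluate at each i in [0,9]:
  i=0: ✓ (all of [0,2])
  i=1: ✓ (all of [1,3])
  i=2: ✓ (all of [2,4])
  i=3: ✗ (fails at j=5)
  i=4: ✗ (fails at j=5)
  i=5: ✗ (fails at j=5)
  i=6: ✓ (all of [6,8])
  i=7: ✗ (fails at j=9)
  i=8: ✗ (fails at j=9)
  i=9: ✗ (fails at j=9)
Positions where it holds: {0, 1, 2, 6} → 4.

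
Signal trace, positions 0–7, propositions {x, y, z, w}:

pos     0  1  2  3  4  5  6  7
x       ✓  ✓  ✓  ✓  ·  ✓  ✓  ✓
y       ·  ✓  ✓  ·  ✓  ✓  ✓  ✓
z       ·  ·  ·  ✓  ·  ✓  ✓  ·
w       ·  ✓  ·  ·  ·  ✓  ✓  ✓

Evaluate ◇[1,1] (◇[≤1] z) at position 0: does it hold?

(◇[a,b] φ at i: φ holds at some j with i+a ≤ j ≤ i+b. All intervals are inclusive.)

No

Check ◇[≤1] z at each j in [1,1]:
  j=1: fails (none in [1,2])
No position in the window satisfies it → formula fails.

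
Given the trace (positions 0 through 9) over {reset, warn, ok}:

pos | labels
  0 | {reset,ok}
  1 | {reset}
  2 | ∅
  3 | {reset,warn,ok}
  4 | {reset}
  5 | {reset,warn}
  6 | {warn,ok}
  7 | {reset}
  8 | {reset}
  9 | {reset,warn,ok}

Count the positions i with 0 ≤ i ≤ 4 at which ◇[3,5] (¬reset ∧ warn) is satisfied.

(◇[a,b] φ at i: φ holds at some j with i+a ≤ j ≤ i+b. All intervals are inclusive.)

3

Evaluate at each i in [0,4]:
  i=0: ✗ (none in [3,5])
  i=1: ✓ (witness j=6)
  i=2: ✓ (witness j=6)
  i=3: ✓ (witness j=6)
  i=4: ✗ (none in [7,9])
Positions where it holds: {1, 2, 3} → 3.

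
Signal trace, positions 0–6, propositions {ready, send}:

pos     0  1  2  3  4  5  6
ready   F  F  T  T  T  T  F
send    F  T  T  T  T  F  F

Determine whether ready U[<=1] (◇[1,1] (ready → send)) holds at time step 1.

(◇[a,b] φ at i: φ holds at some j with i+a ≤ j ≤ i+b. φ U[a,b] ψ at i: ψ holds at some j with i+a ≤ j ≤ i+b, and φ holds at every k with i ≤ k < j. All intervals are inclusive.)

Need some j in [1,2] with ◇[1,1] (ready → send), and ready at every k in [1,j-1].
  j=1: ◇[1,1] (ready → send) holds; no prefix to check → satisfied.

Holds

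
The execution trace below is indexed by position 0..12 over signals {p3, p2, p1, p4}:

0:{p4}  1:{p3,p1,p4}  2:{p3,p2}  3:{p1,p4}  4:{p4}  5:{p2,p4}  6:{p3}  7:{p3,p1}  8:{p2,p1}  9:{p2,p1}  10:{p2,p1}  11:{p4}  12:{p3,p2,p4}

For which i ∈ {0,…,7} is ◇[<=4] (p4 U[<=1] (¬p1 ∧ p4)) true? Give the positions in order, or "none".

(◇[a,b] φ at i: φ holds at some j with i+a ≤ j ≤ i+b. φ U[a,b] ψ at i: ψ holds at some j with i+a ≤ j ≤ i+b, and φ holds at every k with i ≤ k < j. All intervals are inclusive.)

0, 1, 2, 3, 4, 5, 7

Evaluate at each i in [0,7]:
  i=0: ✓ (witness j=0)
  i=1: ✓ (witness j=3)
  i=2: ✓ (witness j=3)
  i=3: ✓ (witness j=3)
  i=4: ✓ (witness j=4)
  i=5: ✓ (witness j=5)
  i=6: ✗ (none in [6,10])
  i=7: ✓ (witness j=11)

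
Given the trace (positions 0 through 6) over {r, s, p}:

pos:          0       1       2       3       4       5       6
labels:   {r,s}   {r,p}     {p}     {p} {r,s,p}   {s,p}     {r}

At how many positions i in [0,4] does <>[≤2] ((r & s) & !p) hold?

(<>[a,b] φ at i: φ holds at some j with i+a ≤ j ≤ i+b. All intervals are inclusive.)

Evaluate at each i in [0,4]:
  i=0: ✓ (witness j=0)
  i=1: ✗ (none in [1,3])
  i=2: ✗ (none in [2,4])
  i=3: ✗ (none in [3,5])
  i=4: ✗ (none in [4,6])
Positions where it holds: {0} → 1.

1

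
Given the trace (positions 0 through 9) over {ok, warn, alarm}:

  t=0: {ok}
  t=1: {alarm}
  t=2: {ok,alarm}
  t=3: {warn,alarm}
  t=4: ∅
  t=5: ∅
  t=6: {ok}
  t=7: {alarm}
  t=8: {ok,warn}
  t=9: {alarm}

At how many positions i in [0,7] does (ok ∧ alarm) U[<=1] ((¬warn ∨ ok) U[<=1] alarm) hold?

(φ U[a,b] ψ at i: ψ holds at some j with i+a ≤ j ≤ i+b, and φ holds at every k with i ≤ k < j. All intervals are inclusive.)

6

Evaluate at each i in [0,7]:
  i=0: ✓ (rhs at j=0)
  i=1: ✓ (rhs at j=1)
  i=2: ✓ (rhs at j=2)
  i=3: ✓ (rhs at j=3)
  i=4: ✗ (no rhs in [4,5])
  i=5: ✗ (lhs fails at k=5 before rhs at j=6)
  i=6: ✓ (rhs at j=6)
  i=7: ✓ (rhs at j=7)
Positions where it holds: {0, 1, 2, 3, 6, 7} → 6.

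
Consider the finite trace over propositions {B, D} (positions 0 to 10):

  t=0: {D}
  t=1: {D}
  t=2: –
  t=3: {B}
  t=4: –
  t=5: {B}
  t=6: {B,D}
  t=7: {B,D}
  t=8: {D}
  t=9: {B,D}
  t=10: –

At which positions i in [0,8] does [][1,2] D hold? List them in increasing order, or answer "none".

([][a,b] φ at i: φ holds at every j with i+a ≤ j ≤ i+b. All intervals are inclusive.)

5, 6, 7

Evaluate at each i in [0,8]:
  i=0: ✗ (fails at j=2)
  i=1: ✗ (fails at j=2)
  i=2: ✗ (fails at j=3)
  i=3: ✗ (fails at j=4)
  i=4: ✗ (fails at j=5)
  i=5: ✓ (all of [6,7])
  i=6: ✓ (all of [7,8])
  i=7: ✓ (all of [8,9])
  i=8: ✗ (fails at j=10)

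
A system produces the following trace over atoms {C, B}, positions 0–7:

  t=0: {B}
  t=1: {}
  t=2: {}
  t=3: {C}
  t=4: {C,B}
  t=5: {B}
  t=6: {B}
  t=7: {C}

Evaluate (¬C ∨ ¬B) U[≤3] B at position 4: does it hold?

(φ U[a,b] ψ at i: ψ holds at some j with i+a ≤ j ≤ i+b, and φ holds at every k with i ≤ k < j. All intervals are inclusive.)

Holds

Need some j in [4,7] with B, and (¬C ∨ ¬B) at every k in [4,j-1].
  j=4: B holds; no prefix to check → satisfied.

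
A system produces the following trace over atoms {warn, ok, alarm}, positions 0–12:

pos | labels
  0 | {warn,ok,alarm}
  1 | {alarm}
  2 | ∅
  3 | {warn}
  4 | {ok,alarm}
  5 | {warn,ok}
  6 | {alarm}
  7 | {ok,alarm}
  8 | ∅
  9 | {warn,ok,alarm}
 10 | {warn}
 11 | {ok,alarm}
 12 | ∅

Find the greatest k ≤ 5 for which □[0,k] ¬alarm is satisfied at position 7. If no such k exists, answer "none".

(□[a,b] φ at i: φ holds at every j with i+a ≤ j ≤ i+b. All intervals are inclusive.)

¬alarm must hold from j=7 onward; find where it first fails.
  j=7: fails → no k works.

none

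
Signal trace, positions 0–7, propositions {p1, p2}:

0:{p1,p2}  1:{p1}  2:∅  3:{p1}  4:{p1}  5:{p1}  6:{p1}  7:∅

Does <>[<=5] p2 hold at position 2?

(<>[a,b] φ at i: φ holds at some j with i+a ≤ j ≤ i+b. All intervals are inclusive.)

False

Check p2 at each j in [2,7]:
  j=2: false
  j=3: false
  j=4: false
  j=5: false
  j=6: false
  j=7: false
No position in the window satisfies it → formula fails.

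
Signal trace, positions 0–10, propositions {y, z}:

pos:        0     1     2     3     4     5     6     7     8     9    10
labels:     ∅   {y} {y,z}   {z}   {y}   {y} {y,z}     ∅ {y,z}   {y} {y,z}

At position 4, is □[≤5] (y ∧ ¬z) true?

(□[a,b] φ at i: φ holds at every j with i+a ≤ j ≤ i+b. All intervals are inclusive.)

Check (y ∧ ¬z) at every j in [4,9]:
  j=4: true
  j=5: true
  j=6: false
  j=7: false
  j=8: false
  j=9: true
Fails at j=6 → formula fails.

No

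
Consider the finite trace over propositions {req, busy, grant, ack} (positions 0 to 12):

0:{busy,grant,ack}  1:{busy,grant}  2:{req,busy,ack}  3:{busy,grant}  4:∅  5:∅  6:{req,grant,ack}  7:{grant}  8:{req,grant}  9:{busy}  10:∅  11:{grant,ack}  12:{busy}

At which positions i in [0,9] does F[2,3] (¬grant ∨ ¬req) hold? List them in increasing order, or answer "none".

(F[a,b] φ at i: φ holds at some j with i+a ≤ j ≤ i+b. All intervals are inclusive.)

0, 1, 2, 3, 4, 5, 6, 7, 8, 9

Evaluate at each i in [0,9]:
  i=0: ✓ (witness j=2)
  i=1: ✓ (witness j=3)
  i=2: ✓ (witness j=4)
  i=3: ✓ (witness j=5)
  i=4: ✓ (witness j=7)
  i=5: ✓ (witness j=7)
  i=6: ✓ (witness j=9)
  i=7: ✓ (witness j=9)
  i=8: ✓ (witness j=10)
  i=9: ✓ (witness j=11)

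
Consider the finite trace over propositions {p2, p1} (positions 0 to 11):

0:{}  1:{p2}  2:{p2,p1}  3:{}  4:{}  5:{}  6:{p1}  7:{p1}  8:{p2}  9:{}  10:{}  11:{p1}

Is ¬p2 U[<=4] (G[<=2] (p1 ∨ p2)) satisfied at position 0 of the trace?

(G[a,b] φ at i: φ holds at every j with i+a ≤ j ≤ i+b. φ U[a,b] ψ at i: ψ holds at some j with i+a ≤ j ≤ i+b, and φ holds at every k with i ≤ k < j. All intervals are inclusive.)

False

Need some j in [0,4] with G[<=2] (p1 ∨ p2), and ¬p2 at every k in [0,j-1].
  j=0: G[<=2] (p1 ∨ p2) — fails at 0.
  j=1: G[<=2] (p1 ∨ p2) — fails at 3.
  j=2: G[<=2] (p1 ∨ p2) — fails at 3.
  j=3: G[<=2] (p1 ∨ p2) — fails at 3.
  j=4: G[<=2] (p1 ∨ p2) — fails at 4.
No j in the window works → until fails.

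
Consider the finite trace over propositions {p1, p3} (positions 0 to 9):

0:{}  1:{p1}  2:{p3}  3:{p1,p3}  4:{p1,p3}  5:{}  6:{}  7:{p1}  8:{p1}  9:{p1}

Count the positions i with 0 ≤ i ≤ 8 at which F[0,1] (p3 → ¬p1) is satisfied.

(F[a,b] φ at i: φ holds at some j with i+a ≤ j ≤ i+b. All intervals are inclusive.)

8

Evaluate at each i in [0,8]:
  i=0: ✓ (witness j=0)
  i=1: ✓ (witness j=1)
  i=2: ✓ (witness j=2)
  i=3: ✗ (none in [3,4])
  i=4: ✓ (witness j=5)
  i=5: ✓ (witness j=5)
  i=6: ✓ (witness j=6)
  i=7: ✓ (witness j=7)
  i=8: ✓ (witness j=8)
Positions where it holds: {0, 1, 2, 4, 5, 6, 7, 8} → 8.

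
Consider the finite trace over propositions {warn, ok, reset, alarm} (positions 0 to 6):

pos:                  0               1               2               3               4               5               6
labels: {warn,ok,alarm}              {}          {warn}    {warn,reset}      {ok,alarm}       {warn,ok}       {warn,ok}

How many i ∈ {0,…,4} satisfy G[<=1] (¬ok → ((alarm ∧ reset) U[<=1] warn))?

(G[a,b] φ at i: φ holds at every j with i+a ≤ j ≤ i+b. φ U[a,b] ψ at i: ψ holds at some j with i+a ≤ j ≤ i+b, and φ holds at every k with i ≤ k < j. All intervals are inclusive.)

Evaluate at each i in [0,4]:
  i=0: ✗ (fails at j=1)
  i=1: ✗ (fails at j=1)
  i=2: ✓ (all of [2,3])
  i=3: ✓ (all of [3,4])
  i=4: ✓ (all of [4,5])
Positions where it holds: {2, 3, 4} → 3.

3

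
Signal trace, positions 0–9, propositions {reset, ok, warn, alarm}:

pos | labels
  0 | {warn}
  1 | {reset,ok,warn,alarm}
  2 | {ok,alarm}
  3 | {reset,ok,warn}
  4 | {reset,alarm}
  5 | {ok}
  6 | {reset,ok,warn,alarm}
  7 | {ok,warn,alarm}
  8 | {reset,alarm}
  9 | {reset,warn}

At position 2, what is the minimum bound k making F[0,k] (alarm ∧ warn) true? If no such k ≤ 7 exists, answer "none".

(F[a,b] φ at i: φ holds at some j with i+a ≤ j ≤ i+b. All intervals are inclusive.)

Scan j = 2,3,… for (alarm ∧ warn):
  j=2: fails
  j=3: fails
  j=4: fails
  j=5: fails
  j=6: holds
First hit at j=6, so smallest k = 6-2 = 4.

4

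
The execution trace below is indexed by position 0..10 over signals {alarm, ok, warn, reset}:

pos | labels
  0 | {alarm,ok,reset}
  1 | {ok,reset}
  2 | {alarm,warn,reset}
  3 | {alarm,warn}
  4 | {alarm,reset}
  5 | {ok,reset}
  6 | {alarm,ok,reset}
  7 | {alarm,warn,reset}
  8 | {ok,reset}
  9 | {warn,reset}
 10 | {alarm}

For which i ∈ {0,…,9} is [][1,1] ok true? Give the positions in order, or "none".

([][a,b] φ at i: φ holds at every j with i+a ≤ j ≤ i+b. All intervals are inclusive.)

Evaluate at each i in [0,9]:
  i=0: ✓ (all of [1,1])
  i=1: ✗ (fails at j=2)
  i=2: ✗ (fails at j=3)
  i=3: ✗ (fails at j=4)
  i=4: ✓ (all of [5,5])
  i=5: ✓ (all of [6,6])
  i=6: ✗ (fails at j=7)
  i=7: ✓ (all of [8,8])
  i=8: ✗ (fails at j=9)
  i=9: ✗ (fails at j=10)

0, 4, 5, 7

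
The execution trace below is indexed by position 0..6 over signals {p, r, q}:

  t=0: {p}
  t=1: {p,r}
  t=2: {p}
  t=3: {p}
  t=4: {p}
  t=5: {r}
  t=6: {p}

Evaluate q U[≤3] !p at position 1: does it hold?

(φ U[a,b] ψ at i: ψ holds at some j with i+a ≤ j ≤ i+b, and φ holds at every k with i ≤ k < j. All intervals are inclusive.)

Does not hold

Need some j in [1,4] with !p, and q at every k in [1,j-1].
  j=1: !p false.
  j=2: !p false.
  j=3: !p false.
  j=4: !p false.
No j in the window works → until fails.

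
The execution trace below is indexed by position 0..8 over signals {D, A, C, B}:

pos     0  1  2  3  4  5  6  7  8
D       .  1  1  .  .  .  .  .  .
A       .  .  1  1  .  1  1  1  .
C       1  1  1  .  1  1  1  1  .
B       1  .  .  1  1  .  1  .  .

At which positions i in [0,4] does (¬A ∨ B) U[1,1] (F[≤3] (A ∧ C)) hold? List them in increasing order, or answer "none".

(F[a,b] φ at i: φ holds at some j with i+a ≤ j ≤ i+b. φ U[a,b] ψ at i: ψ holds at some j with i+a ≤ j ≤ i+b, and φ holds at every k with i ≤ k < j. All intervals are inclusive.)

Evaluate at each i in [0,4]:
  i=0: ✓ (rhs at j=1; lhs holds on [0,0])
  i=1: ✓ (rhs at j=2; lhs holds on [1,1])
  i=2: ✗ (lhs fails at k=2 before rhs at j=3)
  i=3: ✓ (rhs at j=4; lhs holds on [3,3])
  i=4: ✓ (rhs at j=5; lhs holds on [4,4])

0, 1, 3, 4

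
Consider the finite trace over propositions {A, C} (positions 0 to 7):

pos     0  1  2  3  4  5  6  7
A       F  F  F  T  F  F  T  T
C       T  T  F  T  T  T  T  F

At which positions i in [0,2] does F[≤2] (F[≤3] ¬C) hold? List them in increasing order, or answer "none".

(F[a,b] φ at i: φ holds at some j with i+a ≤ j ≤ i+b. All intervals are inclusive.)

0, 1, 2

Evaluate at each i in [0,2]:
  i=0: ✓ (witness j=0)
  i=1: ✓ (witness j=1)
  i=2: ✓ (witness j=2)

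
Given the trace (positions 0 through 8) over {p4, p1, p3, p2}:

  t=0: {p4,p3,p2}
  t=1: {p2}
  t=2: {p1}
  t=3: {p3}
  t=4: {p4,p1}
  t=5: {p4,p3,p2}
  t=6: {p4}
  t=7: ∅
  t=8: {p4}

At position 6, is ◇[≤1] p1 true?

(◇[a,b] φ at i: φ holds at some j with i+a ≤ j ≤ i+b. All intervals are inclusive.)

No

Check p1 at each j in [6,7]:
  j=6: false
  j=7: false
No position in the window satisfies it → formula fails.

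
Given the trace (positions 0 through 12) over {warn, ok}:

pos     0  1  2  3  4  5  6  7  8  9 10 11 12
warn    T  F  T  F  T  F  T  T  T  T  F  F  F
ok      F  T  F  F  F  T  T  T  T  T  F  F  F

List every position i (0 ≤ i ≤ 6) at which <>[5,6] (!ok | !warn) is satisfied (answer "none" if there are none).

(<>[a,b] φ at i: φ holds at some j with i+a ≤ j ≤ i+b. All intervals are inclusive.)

Evaluate at each i in [0,6]:
  i=0: ✓ (witness j=5)
  i=1: ✗ (none in [6,7])
  i=2: ✗ (none in [7,8])
  i=3: ✗ (none in [8,9])
  i=4: ✓ (witness j=10)
  i=5: ✓ (witness j=10)
  i=6: ✓ (witness j=11)

0, 4, 5, 6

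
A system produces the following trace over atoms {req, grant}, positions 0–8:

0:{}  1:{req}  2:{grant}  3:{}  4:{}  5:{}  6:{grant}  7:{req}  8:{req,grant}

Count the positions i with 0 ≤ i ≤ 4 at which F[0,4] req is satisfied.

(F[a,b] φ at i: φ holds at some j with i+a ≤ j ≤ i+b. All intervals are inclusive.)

4

Evaluate at each i in [0,4]:
  i=0: ✓ (witness j=1)
  i=1: ✓ (witness j=1)
  i=2: ✗ (none in [2,6])
  i=3: ✓ (witness j=7)
  i=4: ✓ (witness j=7)
Positions where it holds: {0, 1, 3, 4} → 4.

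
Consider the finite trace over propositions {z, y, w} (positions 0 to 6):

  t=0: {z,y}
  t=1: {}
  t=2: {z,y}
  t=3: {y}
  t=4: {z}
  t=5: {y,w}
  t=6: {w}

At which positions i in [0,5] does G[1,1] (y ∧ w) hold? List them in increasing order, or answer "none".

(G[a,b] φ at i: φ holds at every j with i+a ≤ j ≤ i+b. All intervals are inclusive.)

Evaluate at each i in [0,5]:
  i=0: ✗ (fails at j=1)
  i=1: ✗ (fails at j=2)
  i=2: ✗ (fails at j=3)
  i=3: ✗ (fails at j=4)
  i=4: ✓ (all of [5,5])
  i=5: ✗ (fails at j=6)

4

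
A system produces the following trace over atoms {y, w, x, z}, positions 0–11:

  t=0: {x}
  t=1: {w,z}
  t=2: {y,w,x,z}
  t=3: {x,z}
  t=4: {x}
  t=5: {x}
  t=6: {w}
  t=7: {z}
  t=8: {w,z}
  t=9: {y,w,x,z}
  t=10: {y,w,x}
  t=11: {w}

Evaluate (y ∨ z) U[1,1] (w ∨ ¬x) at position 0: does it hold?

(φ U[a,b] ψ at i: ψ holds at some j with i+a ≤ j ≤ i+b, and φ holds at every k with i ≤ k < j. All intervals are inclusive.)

Need some j in [1,1] with (w ∨ ¬x), and (y ∨ z) at every k in [0,j-1].
  j=1: (w ∨ ¬x) holds, but (y ∨ z) fails at k=0 → not this j.
No j in the window works → until fails.

False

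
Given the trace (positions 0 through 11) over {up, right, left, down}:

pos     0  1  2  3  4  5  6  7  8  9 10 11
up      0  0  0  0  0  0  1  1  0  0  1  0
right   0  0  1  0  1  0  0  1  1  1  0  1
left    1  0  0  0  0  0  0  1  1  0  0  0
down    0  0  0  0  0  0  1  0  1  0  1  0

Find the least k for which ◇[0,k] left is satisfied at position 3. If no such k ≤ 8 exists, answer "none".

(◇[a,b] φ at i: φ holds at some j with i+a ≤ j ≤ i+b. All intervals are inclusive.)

4

Scan j = 3,4,… for left:
  j=3: fails
  j=4: fails
  j=5: fails
  j=6: fails
  j=7: holds
First hit at j=7, so smallest k = 7-3 = 4.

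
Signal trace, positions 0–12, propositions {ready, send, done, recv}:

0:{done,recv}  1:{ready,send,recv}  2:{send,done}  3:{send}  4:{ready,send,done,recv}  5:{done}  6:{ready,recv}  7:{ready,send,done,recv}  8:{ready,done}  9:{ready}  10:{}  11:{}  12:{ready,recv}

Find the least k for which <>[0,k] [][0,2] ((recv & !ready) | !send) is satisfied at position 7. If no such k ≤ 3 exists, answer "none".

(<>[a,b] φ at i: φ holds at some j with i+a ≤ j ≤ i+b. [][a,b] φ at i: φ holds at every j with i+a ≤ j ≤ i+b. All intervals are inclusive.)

1

Scan j = 7,8,… for [][0,2] ((recv & !ready) | !send):
  j=7: fails
  j=8: holds
First hit at j=8, so smallest k = 8-7 = 1.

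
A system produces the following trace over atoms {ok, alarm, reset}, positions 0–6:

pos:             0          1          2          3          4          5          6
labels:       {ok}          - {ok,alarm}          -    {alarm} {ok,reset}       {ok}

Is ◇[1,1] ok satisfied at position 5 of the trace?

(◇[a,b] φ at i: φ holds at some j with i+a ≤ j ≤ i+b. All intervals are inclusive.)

Yes

Check ok at each j in [6,6]:
  j=6: true
Found at j=6 → formula holds.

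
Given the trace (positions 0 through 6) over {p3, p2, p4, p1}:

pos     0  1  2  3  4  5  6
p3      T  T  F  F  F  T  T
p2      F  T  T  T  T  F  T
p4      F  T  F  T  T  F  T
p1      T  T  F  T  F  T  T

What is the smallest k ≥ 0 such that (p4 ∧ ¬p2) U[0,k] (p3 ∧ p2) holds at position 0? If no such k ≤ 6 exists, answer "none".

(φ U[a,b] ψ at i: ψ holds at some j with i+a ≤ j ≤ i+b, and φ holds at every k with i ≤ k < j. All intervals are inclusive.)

none

Need earliest j ≥ 0 with (p3 ∧ p2), and (p4 ∧ ¬p2) at every k in [0,j-1].
  j=0: rhs fails.
  j=1: rhs holds but lhs fails at k=0.
  j=2: rhs fails.
  j=3: rhs fails.
  j=4: rhs fails.
  j=5: rhs fails.
  j=6: rhs holds but lhs fails at k=0.
No witness within the range → none.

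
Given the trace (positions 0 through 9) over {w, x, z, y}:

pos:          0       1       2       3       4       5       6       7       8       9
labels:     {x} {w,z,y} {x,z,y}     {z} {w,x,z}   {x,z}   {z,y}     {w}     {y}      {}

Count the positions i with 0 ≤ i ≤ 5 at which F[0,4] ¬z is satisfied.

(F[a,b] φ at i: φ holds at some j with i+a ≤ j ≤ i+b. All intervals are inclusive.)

Evaluate at each i in [0,5]:
  i=0: ✓ (witness j=0)
  i=1: ✗ (none in [1,5])
  i=2: ✗ (none in [2,6])
  i=3: ✓ (witness j=7)
  i=4: ✓ (witness j=7)
  i=5: ✓ (witness j=7)
Positions where it holds: {0, 3, 4, 5} → 4.

4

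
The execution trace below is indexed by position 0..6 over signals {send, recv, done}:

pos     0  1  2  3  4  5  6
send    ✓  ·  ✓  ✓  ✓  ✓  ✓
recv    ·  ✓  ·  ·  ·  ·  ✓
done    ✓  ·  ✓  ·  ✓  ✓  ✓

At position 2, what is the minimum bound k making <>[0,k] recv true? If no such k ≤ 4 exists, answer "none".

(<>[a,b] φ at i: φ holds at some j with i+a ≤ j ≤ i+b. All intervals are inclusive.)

4

Scan j = 2,3,… for recv:
  j=2: fails
  j=3: fails
  j=4: fails
  j=5: fails
  j=6: holds
First hit at j=6, so smallest k = 6-2 = 4.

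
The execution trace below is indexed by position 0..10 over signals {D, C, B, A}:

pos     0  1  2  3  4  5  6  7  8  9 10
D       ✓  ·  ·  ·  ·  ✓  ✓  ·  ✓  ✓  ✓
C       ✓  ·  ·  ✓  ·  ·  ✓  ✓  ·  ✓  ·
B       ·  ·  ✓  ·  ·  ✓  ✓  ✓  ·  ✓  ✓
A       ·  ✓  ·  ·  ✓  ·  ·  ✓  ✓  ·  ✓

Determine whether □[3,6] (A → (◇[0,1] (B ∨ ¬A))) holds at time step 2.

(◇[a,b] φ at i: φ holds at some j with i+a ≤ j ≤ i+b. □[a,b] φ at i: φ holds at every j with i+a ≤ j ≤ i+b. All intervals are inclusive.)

Check (A → (◇[0,1] (B ∨ ¬A))) at every j in [5,8]:
  j=5: antecedent false → ✓
  j=6: antecedent false → ✓
  j=7: antecedent true; consequent holds (witness at 7) → ✓
  j=8: antecedent true; consequent holds (witness at 9) → ✓
All positions satisfy it → formula holds.

Holds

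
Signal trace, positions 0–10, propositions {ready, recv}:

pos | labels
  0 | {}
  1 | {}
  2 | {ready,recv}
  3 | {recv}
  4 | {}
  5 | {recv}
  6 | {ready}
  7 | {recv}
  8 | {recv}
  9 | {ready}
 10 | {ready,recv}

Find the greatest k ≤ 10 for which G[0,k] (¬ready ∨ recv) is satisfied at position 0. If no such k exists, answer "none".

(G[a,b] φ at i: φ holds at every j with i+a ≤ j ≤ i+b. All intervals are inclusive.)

5

(¬ready ∨ recv) must hold from j=0 onward; find where it first fails.
  j=0: holds
  j=1: holds
  j=2: holds
  j=3: holds
  j=4: holds
  j=5: holds
  j=6: fails
Holds on [0,5], so largest k = 5.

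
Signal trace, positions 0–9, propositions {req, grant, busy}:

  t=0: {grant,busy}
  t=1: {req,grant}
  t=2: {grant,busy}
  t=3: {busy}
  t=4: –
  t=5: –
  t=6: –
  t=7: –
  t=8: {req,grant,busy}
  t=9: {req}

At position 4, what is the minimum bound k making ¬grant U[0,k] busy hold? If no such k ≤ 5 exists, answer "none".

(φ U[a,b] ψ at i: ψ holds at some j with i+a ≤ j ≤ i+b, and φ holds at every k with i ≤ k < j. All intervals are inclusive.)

Need earliest j ≥ 4 with busy, and ¬grant at every k in [4,j-1].
  j=4: rhs fails.
  j=5: rhs fails.
  j=6: rhs fails.
  j=7: rhs fails.
  j=8: rhs holds; lhs holds on [4,7]. k = 4.

4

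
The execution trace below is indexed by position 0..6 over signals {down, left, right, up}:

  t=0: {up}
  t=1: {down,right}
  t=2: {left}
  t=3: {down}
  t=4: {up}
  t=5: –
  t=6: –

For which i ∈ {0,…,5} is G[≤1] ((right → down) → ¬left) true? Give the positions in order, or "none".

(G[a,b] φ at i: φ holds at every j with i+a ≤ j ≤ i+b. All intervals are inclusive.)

0, 3, 4, 5

Evaluate at each i in [0,5]:
  i=0: ✓ (all of [0,1])
  i=1: ✗ (fails at j=2)
  i=2: ✗ (fails at j=2)
  i=3: ✓ (all of [3,4])
  i=4: ✓ (all of [4,5])
  i=5: ✓ (all of [5,6])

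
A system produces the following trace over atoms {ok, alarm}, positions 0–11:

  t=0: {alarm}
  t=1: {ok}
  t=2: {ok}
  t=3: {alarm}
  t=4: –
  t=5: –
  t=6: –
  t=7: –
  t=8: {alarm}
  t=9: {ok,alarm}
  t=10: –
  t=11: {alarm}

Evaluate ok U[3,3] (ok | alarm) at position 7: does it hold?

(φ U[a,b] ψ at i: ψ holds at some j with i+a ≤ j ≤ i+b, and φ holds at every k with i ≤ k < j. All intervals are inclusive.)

False

Need some j in [10,10] with (ok | alarm), and ok at every k in [7,j-1].
  j=10: (ok | alarm) false.
No j in the window works → until fails.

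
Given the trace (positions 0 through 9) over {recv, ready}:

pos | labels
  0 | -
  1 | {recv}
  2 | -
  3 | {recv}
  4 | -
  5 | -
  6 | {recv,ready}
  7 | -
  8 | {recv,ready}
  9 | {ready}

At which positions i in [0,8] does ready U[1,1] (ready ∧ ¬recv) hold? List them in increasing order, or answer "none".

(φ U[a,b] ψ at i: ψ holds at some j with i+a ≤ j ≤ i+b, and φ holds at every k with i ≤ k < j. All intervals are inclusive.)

8

Evaluate at each i in [0,8]:
  i=0: ✗ (no rhs in [1,1])
  i=1: ✗ (no rhs in [2,2])
  i=2: ✗ (no rhs in [3,3])
  i=3: ✗ (no rhs in [4,4])
  i=4: ✗ (no rhs in [5,5])
  i=5: ✗ (no rhs in [6,6])
  i=6: ✗ (no rhs in [7,7])
  i=7: ✗ (no rhs in [8,8])
  i=8: ✓ (rhs at j=9; lhs holds on [8,8])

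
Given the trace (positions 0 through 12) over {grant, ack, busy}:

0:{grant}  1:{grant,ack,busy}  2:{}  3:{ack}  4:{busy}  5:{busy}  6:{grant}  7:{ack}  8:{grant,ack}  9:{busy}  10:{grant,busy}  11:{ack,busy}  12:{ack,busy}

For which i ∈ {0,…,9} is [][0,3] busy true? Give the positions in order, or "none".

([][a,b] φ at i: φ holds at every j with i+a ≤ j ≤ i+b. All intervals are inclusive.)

9

Evaluate at each i in [0,9]:
  i=0: ✗ (fails at j=0)
  i=1: ✗ (fails at j=2)
  i=2: ✗ (fails at j=2)
  i=3: ✗ (fails at j=3)
  i=4: ✗ (fails at j=6)
  i=5: ✗ (fails at j=6)
  i=6: ✗ (fails at j=6)
  i=7: ✗ (fails at j=7)
  i=8: ✗ (fails at j=8)
  i=9: ✓ (all of [9,12])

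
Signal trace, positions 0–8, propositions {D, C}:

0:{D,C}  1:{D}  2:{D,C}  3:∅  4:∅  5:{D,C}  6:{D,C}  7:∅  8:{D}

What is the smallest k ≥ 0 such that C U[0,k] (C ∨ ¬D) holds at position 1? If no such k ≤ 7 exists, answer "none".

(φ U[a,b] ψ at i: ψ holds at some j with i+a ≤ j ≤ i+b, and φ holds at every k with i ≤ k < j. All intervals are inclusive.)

none

Need earliest j ≥ 1 with (C ∨ ¬D), and C at every k in [1,j-1].
  j=1: rhs fails.
  j=2: rhs holds but lhs fails at k=1.
  j=3: rhs holds but lhs fails at k=1.
  j=4: rhs holds but lhs fails at k=1.
  j=5: rhs holds but lhs fails at k=1.
  j=6: rhs holds but lhs fails at k=1.
  j=7: rhs holds but lhs fails at k=1.
  j=8: rhs fails.
No witness within the range → none.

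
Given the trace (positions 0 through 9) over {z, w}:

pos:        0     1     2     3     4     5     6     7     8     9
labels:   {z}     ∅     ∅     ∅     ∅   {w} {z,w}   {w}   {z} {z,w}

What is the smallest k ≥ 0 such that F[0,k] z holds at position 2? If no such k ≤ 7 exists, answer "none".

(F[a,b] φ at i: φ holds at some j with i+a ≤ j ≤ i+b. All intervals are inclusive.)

4

Scan j = 2,3,… for z:
  j=2: fails
  j=3: fails
  j=4: fails
  j=5: fails
  j=6: holds
First hit at j=6, so smallest k = 6-2 = 4.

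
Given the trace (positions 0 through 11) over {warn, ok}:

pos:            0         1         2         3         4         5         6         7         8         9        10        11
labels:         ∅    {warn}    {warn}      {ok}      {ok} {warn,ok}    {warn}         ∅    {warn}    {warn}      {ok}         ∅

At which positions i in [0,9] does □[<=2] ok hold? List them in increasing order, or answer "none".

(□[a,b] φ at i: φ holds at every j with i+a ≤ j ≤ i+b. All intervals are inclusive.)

3

Evaluate at each i in [0,9]:
  i=0: ✗ (fails at j=0)
  i=1: ✗ (fails at j=1)
  i=2: ✗ (fails at j=2)
  i=3: ✓ (all of [3,5])
  i=4: ✗ (fails at j=6)
  i=5: ✗ (fails at j=6)
  i=6: ✗ (fails at j=6)
  i=7: ✗ (fails at j=7)
  i=8: ✗ (fails at j=8)
  i=9: ✗ (fails at j=9)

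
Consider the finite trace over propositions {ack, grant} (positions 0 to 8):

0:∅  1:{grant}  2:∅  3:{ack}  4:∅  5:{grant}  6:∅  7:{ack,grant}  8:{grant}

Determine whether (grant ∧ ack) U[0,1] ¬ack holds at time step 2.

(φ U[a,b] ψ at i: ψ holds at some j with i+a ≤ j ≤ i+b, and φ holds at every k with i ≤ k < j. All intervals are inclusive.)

Yes

Need some j in [2,3] with ¬ack, and (grant ∧ ack) at every k in [2,j-1].
  j=2: ¬ack holds; no prefix to check → satisfied.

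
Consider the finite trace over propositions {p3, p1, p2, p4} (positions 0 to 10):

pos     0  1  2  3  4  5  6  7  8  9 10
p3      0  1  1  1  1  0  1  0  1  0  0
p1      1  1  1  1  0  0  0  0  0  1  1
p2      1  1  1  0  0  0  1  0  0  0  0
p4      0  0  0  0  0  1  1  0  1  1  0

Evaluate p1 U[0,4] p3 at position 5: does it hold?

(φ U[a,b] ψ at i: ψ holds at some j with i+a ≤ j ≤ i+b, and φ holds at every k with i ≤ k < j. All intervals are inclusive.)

Need some j in [5,9] with p3, and p1 at every k in [5,j-1].
  j=5: p3 false.
  j=6: p3 holds, but p1 fails at k=5 → not this j.
  j=7: p3 false.
  j=8: p3 holds, but p1 fails at k=5 → not this j.
  j=9: p3 false.
No j in the window works → until fails.

No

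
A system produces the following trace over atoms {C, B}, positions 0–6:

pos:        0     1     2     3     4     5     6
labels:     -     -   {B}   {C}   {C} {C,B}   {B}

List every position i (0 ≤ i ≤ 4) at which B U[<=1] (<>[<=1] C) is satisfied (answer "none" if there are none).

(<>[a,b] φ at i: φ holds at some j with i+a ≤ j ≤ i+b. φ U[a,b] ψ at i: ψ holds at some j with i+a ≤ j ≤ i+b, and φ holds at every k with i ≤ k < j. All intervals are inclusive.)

2, 3, 4

Evaluate at each i in [0,4]:
  i=0: ✗ (no rhs in [0,1])
  i=1: ✗ (lhs fails at k=1 before rhs at j=2)
  i=2: ✓ (rhs at j=2)
  i=3: ✓ (rhs at j=3)
  i=4: ✓ (rhs at j=4)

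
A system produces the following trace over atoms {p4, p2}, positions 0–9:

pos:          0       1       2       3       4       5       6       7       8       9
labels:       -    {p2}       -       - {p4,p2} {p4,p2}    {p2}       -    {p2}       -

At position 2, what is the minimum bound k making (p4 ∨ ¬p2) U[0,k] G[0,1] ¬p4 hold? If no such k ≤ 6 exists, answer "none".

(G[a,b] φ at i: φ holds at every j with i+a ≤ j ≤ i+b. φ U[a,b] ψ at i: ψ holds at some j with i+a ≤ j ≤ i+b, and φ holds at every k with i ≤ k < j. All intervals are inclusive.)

0

Need earliest j ≥ 2 with G[0,1] ¬p4, and (p4 ∨ ¬p2) at every k in [2,j-1].
  j=2: rhs holds (empty prefix). k = 0.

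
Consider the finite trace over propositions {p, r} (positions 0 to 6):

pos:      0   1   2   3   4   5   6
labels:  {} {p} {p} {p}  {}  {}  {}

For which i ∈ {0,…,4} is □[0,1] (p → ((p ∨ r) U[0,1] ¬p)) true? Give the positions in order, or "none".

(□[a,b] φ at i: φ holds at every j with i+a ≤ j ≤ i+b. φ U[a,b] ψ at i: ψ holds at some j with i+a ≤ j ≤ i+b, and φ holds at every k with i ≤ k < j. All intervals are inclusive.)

Evaluate at each i in [0,4]:
  i=0: ✗ (fails at j=1)
  i=1: ✗ (fails at j=1)
  i=2: ✗ (fails at j=2)
  i=3: ✓ (all of [3,4])
  i=4: ✓ (all of [4,5])

3, 4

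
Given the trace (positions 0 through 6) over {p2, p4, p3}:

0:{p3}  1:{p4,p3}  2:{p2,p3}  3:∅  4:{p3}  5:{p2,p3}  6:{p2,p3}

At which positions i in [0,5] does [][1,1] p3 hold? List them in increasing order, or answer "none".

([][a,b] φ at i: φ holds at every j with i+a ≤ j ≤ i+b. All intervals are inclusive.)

0, 1, 3, 4, 5

Evaluate at each i in [0,5]:
  i=0: ✓ (all of [1,1])
  i=1: ✓ (all of [2,2])
  i=2: ✗ (fails at j=3)
  i=3: ✓ (all of [4,4])
  i=4: ✓ (all of [5,5])
  i=5: ✓ (all of [6,6])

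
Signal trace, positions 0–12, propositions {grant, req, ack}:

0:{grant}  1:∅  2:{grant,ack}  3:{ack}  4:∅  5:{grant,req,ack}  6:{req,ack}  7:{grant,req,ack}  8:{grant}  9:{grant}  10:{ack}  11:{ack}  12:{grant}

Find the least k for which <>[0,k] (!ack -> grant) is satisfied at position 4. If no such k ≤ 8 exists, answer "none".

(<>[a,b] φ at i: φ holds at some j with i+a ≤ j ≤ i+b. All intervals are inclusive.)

1

Scan j = 4,5,… for (!ack -> grant):
  j=4: fails
  j=5: holds
First hit at j=5, so smallest k = 5-4 = 1.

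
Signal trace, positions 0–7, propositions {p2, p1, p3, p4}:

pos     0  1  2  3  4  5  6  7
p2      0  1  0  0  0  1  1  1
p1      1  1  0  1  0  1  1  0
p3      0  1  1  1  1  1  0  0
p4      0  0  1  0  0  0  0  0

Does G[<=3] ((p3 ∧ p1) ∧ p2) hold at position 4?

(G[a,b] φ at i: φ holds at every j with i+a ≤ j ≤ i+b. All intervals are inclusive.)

Check ((p3 ∧ p1) ∧ p2) at every j in [4,7]:
  j=4: false
  j=5: true
  j=6: false
  j=7: false
Fails at j=4 → formula fails.

No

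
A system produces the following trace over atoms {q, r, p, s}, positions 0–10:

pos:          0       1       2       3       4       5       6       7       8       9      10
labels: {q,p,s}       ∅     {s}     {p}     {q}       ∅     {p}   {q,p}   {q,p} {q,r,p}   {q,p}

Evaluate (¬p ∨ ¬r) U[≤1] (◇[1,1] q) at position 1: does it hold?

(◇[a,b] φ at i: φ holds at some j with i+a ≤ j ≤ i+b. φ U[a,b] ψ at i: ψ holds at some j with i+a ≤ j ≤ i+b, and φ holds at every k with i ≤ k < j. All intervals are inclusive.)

False

Need some j in [1,2] with ◇[1,1] q, and (¬p ∨ ¬r) at every k in [1,j-1].
  j=1: ◇[1,1] q — fails (none in [2,2]).
  j=2: ◇[1,1] q — fails (none in [3,3]).
No j in the window works → until fails.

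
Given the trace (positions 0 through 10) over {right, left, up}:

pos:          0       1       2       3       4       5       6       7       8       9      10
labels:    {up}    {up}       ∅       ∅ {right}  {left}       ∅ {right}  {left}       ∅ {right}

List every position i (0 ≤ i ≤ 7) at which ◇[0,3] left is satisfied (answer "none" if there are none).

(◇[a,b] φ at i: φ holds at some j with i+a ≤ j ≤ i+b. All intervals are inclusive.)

2, 3, 4, 5, 6, 7

Evaluate at each i in [0,7]:
  i=0: ✗ (none in [0,3])
  i=1: ✗ (none in [1,4])
  i=2: ✓ (witness j=5)
  i=3: ✓ (witness j=5)
  i=4: ✓ (witness j=5)
  i=5: ✓ (witness j=5)
  i=6: ✓ (witness j=8)
  i=7: ✓ (witness j=8)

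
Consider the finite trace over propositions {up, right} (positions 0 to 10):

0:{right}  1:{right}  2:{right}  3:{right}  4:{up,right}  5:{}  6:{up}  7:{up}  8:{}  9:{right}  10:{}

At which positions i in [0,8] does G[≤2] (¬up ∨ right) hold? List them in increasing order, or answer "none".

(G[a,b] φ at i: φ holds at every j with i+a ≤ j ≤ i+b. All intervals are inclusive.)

0, 1, 2, 3, 8

Evaluate at each i in [0,8]:
  i=0: ✓ (all of [0,2])
  i=1: ✓ (all of [1,3])
  i=2: ✓ (all of [2,4])
  i=3: ✓ (all of [3,5])
  i=4: ✗ (fails at j=6)
  i=5: ✗ (fails at j=6)
  i=6: ✗ (fails at j=6)
  i=7: ✗ (fails at j=7)
  i=8: ✓ (all of [8,10])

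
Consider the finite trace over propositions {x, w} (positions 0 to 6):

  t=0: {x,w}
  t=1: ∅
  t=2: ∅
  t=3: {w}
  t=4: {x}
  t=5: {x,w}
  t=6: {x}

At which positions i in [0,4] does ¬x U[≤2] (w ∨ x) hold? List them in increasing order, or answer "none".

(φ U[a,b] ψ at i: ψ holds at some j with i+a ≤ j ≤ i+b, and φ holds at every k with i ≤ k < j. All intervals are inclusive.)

Evaluate at each i in [0,4]:
  i=0: ✓ (rhs at j=0)
  i=1: ✓ (rhs at j=3; lhs holds on [1,2])
  i=2: ✓ (rhs at j=3; lhs holds on [2,2])
  i=3: ✓ (rhs at j=3)
  i=4: ✓ (rhs at j=4)

0, 1, 2, 3, 4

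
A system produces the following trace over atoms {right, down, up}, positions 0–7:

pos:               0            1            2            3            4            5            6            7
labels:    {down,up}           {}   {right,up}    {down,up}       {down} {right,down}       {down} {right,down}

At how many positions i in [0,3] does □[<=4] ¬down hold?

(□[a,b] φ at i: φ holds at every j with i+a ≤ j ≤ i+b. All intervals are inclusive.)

Evaluate at each i in [0,3]:
  i=0: ✗ (fails at j=0)
  i=1: ✗ (fails at j=3)
  i=2: ✗ (fails at j=3)
  i=3: ✗ (fails at j=3)
Positions where it holds: {} → 0.

0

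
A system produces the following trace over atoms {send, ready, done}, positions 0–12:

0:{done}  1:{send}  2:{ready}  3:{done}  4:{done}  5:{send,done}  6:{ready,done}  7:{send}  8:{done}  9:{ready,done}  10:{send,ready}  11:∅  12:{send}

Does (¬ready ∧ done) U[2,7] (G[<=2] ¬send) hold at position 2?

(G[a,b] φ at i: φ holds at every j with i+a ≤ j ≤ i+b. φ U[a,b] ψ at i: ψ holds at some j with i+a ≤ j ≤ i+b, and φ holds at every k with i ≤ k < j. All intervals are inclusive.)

Need some j in [4,9] with G[<=2] ¬send, and (¬ready ∧ done) at every k in [2,j-1].
  j=4: G[<=2] ¬send — fails at 5.
  j=5: G[<=2] ¬send — fails at 5.
  j=6: G[<=2] ¬send — fails at 7.
  j=7: G[<=2] ¬send — fails at 7.
  j=8: G[<=2] ¬send — fails at 10.
  j=9: G[<=2] ¬send — fails at 10.
No j in the window works → until fails.

No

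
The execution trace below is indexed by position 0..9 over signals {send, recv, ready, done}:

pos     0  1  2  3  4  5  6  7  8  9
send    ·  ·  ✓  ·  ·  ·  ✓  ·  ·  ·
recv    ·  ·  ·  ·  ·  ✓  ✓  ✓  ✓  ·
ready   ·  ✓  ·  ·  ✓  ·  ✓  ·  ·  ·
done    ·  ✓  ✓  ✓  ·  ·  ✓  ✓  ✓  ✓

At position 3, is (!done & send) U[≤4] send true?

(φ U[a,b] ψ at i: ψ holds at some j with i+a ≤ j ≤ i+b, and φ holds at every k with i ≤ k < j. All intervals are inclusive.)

Need some j in [3,7] with send, and (!done & send) at every k in [3,j-1].
  j=3: send false.
  j=4: send false.
  j=5: send false.
  j=6: send holds, but (!done & send) fails at k=3 → not this j.
  j=7: send false.
No j in the window works → until fails.

False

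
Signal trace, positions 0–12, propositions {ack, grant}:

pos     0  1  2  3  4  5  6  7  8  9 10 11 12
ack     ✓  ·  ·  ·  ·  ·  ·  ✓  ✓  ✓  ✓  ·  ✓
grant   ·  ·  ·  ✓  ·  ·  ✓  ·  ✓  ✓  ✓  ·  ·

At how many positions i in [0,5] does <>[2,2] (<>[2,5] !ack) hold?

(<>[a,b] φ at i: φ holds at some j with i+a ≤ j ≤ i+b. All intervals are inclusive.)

Evaluate at each i in [0,5]:
  i=0: ✓ (witness j=2)
  i=1: ✓ (witness j=3)
  i=2: ✓ (witness j=4)
  i=3: ✗ (none in [5,5])
  i=4: ✓ (witness j=6)
  i=5: ✓ (witness j=7)
Positions where it holds: {0, 1, 2, 4, 5} → 5.

5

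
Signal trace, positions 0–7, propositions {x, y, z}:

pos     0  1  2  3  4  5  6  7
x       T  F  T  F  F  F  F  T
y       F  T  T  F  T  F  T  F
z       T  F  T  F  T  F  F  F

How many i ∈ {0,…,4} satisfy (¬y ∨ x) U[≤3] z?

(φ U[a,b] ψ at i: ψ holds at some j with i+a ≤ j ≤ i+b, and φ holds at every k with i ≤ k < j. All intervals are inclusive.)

Evaluate at each i in [0,4]:
  i=0: ✓ (rhs at j=0)
  i=1: ✗ (lhs fails at k=1 before rhs at j=2)
  i=2: ✓ (rhs at j=2)
  i=3: ✓ (rhs at j=4; lhs holds on [3,3])
  i=4: ✓ (rhs at j=4)
Positions where it holds: {0, 2, 3, 4} → 4.

4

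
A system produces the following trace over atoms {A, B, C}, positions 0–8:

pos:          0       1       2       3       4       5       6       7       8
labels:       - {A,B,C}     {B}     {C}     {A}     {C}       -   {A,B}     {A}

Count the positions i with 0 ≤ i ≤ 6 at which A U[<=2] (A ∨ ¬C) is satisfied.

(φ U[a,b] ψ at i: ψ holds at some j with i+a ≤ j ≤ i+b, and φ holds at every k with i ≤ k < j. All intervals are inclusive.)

Evaluate at each i in [0,6]:
  i=0: ✓ (rhs at j=0)
  i=1: ✓ (rhs at j=1)
  i=2: ✓ (rhs at j=2)
  i=3: ✗ (lhs fails at k=3 before rhs at j=4)
  i=4: ✓ (rhs at j=4)
  i=5: ✗ (lhs fails at k=5 before rhs at j=6)
  i=6: ✓ (rhs at j=6)
Positions where it holds: {0, 1, 2, 4, 6} → 5.

5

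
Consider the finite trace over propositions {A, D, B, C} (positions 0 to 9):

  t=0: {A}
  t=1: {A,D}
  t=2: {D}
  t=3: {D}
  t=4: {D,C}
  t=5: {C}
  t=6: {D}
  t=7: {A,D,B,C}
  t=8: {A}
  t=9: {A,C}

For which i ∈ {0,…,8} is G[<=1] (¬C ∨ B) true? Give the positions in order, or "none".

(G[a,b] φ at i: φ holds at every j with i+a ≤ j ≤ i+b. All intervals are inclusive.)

Evaluate at each i in [0,8]:
  i=0: ✓ (all of [0,1])
  i=1: ✓ (all of [1,2])
  i=2: ✓ (all of [2,3])
  i=3: ✗ (fails at j=4)
  i=4: ✗ (fails at j=4)
  i=5: ✗ (fails at j=5)
  i=6: ✓ (all of [6,7])
  i=7: ✓ (all of [7,8])
  i=8: ✗ (fails at j=9)

0, 1, 2, 6, 7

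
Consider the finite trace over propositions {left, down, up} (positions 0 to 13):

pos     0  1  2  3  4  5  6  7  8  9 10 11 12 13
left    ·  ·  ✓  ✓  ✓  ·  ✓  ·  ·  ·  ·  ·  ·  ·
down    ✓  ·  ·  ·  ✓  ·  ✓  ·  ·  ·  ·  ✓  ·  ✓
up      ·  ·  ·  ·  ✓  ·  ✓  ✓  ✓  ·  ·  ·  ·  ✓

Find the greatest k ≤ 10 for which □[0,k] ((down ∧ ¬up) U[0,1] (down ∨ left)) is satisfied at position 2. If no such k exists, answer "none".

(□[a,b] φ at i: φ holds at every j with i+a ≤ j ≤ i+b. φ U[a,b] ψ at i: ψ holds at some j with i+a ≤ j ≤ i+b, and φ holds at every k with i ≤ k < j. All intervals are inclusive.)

2

((down ∧ ¬up) U[0,1] (down ∨ left)) must hold from j=2 onward; find where it first fails.
  j=2: holds
  j=3: holds
  j=4: holds
  j=5: fails
Holds on [2,4], so largest k = 2.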